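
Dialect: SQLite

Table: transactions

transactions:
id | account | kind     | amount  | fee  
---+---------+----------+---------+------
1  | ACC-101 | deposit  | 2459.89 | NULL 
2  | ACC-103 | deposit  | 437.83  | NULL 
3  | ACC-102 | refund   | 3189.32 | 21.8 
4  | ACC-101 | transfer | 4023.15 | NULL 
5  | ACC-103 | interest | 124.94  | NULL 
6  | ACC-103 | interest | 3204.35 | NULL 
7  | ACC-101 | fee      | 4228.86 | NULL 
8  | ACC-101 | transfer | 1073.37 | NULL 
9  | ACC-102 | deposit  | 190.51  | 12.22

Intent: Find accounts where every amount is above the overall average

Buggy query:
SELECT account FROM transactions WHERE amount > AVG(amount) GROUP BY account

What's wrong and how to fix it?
Bug: AVG() is an aggregate; it can't sit directly in WHERE

Fix: Compute the overall average in a scalar subquery and compare each group's MIN against it in HAVING

Corrected query:
SELECT account FROM transactions GROUP BY account HAVING MIN(amount) > (SELECT AVG(amount) FROM transactions)

Result:
(no rows)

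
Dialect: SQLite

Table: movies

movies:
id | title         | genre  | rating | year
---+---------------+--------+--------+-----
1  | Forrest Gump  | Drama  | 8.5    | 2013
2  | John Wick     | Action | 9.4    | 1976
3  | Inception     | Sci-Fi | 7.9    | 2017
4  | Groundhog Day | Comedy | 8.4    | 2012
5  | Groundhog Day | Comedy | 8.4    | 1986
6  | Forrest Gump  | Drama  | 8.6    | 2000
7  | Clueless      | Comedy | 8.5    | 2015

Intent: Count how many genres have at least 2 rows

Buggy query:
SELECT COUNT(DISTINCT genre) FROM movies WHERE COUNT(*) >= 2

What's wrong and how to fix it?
Bug: COUNT(*) cannot appear in WHERE; the per-group count doesn't exist yet

Fix: Group first with HAVING COUNT(*) >= 2, then COUNT the resulting groups

Corrected query:
SELECT COUNT(*) FROM (SELECT genre FROM movies GROUP BY genre HAVING COUNT(*) >= 2)

Result:
COUNT(*)
--------
2       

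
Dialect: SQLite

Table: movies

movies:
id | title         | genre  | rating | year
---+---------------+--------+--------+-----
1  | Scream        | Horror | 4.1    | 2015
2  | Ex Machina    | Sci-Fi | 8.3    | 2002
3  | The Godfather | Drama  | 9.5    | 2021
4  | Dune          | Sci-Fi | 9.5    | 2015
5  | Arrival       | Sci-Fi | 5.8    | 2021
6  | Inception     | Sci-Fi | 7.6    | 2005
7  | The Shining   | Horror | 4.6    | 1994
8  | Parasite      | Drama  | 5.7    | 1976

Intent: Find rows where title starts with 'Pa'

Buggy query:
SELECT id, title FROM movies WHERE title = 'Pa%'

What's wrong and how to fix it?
Bug: '=' compares the literal string including the % character; pattern matching needs LIKE

Fix: Use LIKE for wildcard pattern matching

Corrected query:
SELECT id, title FROM movies WHERE title LIKE 'Pa%'

Result:
id | title   
---+---------
8  | Parasite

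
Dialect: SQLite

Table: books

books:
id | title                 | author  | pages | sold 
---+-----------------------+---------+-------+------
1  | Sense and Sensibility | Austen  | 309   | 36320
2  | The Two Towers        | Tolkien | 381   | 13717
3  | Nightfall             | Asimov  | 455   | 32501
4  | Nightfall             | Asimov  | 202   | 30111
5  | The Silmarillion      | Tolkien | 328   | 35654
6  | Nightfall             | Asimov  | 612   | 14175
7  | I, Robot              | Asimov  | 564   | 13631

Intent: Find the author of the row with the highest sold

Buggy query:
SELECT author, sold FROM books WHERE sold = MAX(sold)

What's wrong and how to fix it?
Bug: WHERE is evaluated per row; an aggregate over the whole table isn't defined there

Fix: Use a subquery: WHERE sold = (SELECT MAX(sold) FROM books)

Corrected query:
SELECT author, sold FROM books WHERE sold = (SELECT MAX(sold) FROM books)

Result:
author | sold 
-------+------
Austen | 36320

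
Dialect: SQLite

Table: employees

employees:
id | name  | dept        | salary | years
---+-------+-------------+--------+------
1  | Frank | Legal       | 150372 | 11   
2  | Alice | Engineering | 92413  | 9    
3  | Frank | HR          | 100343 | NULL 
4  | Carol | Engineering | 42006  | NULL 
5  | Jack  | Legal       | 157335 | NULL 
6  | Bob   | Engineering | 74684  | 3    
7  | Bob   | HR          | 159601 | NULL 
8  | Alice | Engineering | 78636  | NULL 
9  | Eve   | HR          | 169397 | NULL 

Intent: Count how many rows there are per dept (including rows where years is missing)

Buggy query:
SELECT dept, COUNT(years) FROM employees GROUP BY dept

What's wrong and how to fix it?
Bug: COUNT(column) counts non-NULL values only; rows with NULL years aren't counted

Fix: Use COUNT(*) to count all rows regardless of NULL

Corrected query:
SELECT dept, COUNT(*) FROM employees GROUP BY dept

Result:
dept        | COUNT(*)
------------+---------
Engineering | 4       
HR          | 3       
Legal       | 2       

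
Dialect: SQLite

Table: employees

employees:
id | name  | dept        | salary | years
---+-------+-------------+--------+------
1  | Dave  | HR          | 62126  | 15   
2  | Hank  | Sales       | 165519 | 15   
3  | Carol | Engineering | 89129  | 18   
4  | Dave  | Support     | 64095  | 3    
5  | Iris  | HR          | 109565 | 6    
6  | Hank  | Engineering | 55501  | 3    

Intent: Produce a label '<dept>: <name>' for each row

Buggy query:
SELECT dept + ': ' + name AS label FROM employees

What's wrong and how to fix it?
Bug: SQLite uses || for string concatenation; + coerces text to numbers (yielding 0)

Fix: Use the || operator for string concatenation

Corrected query:
SELECT dept || ': ' || name AS label FROM employees

Result:
label             
------------------
HR: Dave          
Sales: Hank       
Engineering: Carol
Support: Dave     
HR: Iris          
Engineering: Hank 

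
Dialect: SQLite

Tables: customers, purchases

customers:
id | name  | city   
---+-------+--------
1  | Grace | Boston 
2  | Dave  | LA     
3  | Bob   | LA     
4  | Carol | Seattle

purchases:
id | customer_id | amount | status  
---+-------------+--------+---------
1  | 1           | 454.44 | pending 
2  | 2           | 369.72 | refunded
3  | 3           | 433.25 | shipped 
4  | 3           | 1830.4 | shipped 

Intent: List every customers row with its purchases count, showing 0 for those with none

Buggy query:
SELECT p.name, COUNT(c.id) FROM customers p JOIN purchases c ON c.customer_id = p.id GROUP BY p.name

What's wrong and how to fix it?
Bug: INNER JOIN drops customers rows that have no matching purchases rows

Fix: Switch to LEFT JOIN to retain unmatched parent rows

Corrected query:
SELECT p.name, COUNT(c.id) FROM customers p LEFT JOIN purchases c ON c.customer_id = p.id GROUP BY p.name

Result:
name  | COUNT(c.id)
------+------------
Bob   | 2          
Carol | 0          
Dave  | 1          
Grace | 1          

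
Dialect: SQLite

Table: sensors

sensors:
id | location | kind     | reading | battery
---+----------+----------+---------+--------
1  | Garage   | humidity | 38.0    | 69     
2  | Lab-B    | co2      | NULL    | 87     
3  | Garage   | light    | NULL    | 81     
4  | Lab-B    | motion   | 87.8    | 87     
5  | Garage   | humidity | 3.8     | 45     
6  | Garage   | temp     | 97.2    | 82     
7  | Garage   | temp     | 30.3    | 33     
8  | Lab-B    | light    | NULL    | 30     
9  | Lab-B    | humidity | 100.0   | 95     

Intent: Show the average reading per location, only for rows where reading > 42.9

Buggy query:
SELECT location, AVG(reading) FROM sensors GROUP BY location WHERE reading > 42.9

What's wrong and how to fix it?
Bug: WHERE cannot follow GROUP BY

Fix: Place WHERE between FROM and GROUP BY

Corrected query:
SELECT location, AVG(reading) FROM sensors WHERE reading > 42.9 GROUP BY location

Result:
location | AVG(reading)
---------+-------------
Garage   | 97.2        
Lab-B    | 93.9        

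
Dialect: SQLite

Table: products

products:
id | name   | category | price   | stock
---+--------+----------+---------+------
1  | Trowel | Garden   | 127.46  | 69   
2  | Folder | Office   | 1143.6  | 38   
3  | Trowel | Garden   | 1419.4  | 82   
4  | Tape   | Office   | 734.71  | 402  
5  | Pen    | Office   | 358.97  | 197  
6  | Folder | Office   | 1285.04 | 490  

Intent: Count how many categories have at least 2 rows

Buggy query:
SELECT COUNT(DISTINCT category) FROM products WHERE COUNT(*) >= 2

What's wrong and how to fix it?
Bug: WHERE filters individual rows, not groups, so a group-level COUNT is invalid there

Fix: Use a subquery that GROUPs and filters with HAVING, then count its rows

Corrected query:
SELECT COUNT(*) FROM (SELECT category FROM products GROUP BY category HAVING COUNT(*) >= 2)

Result:
COUNT(*)
--------
2       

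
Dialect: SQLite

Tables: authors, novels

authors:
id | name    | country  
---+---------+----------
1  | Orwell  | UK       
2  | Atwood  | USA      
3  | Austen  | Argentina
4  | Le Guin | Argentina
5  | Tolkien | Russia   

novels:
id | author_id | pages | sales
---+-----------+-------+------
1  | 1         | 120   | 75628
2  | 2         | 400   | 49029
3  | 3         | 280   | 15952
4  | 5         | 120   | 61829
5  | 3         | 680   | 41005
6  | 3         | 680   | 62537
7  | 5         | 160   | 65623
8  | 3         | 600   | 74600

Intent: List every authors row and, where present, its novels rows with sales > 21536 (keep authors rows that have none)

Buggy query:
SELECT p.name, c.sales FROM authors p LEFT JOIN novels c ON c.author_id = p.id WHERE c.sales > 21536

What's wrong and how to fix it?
Bug: Filtering c.sales in WHERE discards the NULL rows produced by LEFT JOIN, turning it into an inner join

Fix: Put 'c.sales > 21536' in the JOIN's ON clause instead of WHERE

Corrected query:
SELECT p.name, c.sales FROM authors p LEFT JOIN novels c ON c.author_id = p.id AND c.sales > 21536

Result:
name    | sales
--------+------
Orwell  | 75628
Atwood  | 49029
Austen  | 41005
Austen  | 62537
Austen  | 74600
Le Guin | NULL 
Tolkien | 61829
Tolkien | 65623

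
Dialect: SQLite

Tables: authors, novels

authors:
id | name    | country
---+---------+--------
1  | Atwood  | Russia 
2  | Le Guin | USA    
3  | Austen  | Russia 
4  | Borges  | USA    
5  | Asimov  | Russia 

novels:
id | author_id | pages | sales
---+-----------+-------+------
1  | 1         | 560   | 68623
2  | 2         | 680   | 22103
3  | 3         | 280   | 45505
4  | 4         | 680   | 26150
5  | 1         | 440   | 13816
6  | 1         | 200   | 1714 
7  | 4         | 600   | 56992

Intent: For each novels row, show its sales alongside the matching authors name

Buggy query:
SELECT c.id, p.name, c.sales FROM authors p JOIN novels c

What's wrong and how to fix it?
Bug: JOIN with no ON clause produces a cartesian product; every novels row pairs with every authors row

Fix: Add ON c.author_id = p.id to the JOIN

Corrected query:
SELECT c.id, p.name, c.sales FROM authors p JOIN novels c ON c.author_id = p.id

Result:
id | name    | sales
---+---------+------
1  | Atwood  | 68623
2  | Le Guin | 22103
3  | Austen  | 45505
4  | Borges  | 26150
5  | Atwood  | 13816
6  | Atwood  | 1714 
7  | Borges  | 56992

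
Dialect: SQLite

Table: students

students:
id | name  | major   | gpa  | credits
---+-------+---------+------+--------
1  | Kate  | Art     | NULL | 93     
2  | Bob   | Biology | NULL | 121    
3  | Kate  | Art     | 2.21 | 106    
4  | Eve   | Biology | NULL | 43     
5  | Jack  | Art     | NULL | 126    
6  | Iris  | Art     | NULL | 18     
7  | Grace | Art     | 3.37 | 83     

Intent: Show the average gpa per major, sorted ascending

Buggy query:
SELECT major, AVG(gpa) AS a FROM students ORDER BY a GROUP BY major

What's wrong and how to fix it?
Bug: ORDER BY appears before GROUP BY; SQL clause order requires GROUP BY first

Fix: Move ORDER BY to the end, after GROUP BY

Corrected query:
SELECT major, AVG(gpa) AS a FROM students GROUP BY major ORDER BY a

Result:
major   | a   
--------+-----
Biology | NULL
Art     | 2.79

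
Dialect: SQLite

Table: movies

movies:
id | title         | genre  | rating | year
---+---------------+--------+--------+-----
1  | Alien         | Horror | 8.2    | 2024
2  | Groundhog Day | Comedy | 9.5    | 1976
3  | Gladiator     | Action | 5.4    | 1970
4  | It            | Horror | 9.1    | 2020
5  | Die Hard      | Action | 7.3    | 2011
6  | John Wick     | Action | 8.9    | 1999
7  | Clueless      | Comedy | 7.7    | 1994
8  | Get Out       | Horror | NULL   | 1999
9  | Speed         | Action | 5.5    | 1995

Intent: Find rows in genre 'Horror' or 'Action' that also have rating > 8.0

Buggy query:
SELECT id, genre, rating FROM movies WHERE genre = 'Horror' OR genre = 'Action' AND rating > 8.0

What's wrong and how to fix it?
Bug: Without parentheses, AND is evaluated before OR, so the rating filter only applies to the 'Action' branch

Fix: Add parentheses around the OR so the AND applies to both alternatives

Corrected query:
SELECT id, genre, rating FROM movies WHERE (genre = 'Horror' OR genre = 'Action') AND rating > 8.0

Result:
id | genre  | rating
---+--------+-------
1  | Horror | 8.2   
4  | Horror | 9.1   
6  | Action | 8.9   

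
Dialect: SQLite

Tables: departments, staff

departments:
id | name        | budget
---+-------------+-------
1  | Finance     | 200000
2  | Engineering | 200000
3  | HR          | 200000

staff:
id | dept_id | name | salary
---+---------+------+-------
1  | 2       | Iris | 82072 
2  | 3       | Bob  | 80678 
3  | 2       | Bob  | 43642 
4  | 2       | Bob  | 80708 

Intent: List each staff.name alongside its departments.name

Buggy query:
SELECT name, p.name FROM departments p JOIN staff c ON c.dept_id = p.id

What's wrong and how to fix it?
Bug: Both tables have a 'name' column; the unqualified reference is ambiguous

Fix: Prefix ambiguous columns with the table alias

Corrected query:
SELECT c.name, p.name FROM departments p JOIN staff c ON c.dept_id = p.id

Result:
name | name       
-----+------------
Iris | Engineering
Bob  | HR         
Bob  | Engineering
Bob  | Engineering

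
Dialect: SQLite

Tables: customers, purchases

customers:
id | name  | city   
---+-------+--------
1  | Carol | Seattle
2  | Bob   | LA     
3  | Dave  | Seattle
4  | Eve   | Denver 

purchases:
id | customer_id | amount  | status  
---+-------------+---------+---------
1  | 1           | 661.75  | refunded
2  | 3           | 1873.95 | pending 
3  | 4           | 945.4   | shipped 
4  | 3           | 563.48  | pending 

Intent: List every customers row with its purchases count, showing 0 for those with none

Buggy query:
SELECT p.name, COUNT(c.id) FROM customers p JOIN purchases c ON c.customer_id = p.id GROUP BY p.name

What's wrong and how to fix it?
Bug: An inner join excludes parents with zero children

Fix: Switch to LEFT JOIN to retain unmatched parent rows

Corrected query:
SELECT p.name, COUNT(c.id) FROM customers p LEFT JOIN purchases c ON c.customer_id = p.id GROUP BY p.name

Result:
name  | COUNT(c.id)
------+------------
Bob   | 0          
Carol | 1          
Dave  | 2          
Eve   | 1          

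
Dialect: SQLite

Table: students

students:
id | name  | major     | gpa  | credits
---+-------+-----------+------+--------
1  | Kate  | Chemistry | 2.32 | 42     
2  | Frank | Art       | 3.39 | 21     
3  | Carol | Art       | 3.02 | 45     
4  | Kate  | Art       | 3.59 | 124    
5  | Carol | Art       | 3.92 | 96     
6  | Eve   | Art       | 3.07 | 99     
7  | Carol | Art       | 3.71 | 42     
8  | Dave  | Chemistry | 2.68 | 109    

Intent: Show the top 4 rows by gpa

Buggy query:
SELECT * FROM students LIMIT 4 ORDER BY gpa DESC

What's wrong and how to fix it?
Bug: ORDER BY cannot follow LIMIT; LIMIT is the final clause

Fix: Swap the clauses: ORDER BY first, then LIMIT

Corrected query:
SELECT * FROM students ORDER BY gpa DESC LIMIT 4

Result:
id | name  | major | gpa  | credits
---+-------+-------+------+--------
5  | Carol | Art   | 3.92 | 96     
7  | Carol | Art   | 3.71 | 42     
4  | Kate  | Art   | 3.59 | 124    
2  | Frank | Art   | 3.39 | 21     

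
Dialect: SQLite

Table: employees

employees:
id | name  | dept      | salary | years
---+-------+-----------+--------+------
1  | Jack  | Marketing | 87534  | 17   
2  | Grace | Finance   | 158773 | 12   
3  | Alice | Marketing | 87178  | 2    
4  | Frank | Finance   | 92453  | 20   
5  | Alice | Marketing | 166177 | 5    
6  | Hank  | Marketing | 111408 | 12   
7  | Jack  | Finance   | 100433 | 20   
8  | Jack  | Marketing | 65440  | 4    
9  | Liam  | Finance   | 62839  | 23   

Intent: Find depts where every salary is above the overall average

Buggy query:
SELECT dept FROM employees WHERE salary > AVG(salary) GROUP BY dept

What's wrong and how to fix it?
Bug: WHERE evaluates per row before aggregation, so AVG() is unavailable

Fix: Compute the overall average in a scalar subquery and compare each group's MIN against it in HAVING

Corrected query:
SELECT dept FROM employees GROUP BY dept HAVING MIN(salary) > (SELECT AVG(salary) FROM employees)

Result:
(no rows)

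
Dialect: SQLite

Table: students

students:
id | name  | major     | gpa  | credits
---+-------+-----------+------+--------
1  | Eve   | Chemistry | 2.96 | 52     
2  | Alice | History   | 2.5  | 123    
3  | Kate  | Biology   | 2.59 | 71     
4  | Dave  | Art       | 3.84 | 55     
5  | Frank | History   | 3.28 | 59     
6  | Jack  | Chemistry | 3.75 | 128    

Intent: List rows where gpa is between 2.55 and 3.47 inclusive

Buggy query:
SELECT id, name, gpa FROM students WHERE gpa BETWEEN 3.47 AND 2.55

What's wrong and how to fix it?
Bug: BETWEEN expects the lower bound first; with 3.47 AND 2.55 the range is empty

Fix: Swap the bounds so the smaller value comes first

Corrected query:
SELECT id, name, gpa FROM students WHERE gpa BETWEEN 2.55 AND 3.47

Result:
id | name  | gpa 
---+-------+-----
1  | Eve   | 2.96
3  | Kate  | 2.59
5  | Frank | 3.28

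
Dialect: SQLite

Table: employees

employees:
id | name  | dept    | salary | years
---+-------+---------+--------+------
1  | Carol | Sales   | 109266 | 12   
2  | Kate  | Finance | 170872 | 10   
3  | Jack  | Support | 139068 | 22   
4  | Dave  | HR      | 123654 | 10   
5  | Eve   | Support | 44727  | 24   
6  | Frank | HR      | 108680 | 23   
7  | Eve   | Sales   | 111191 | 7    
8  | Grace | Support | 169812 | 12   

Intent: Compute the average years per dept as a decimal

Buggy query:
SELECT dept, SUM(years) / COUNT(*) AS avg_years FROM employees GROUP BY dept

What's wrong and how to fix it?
Bug: SUM(years) and COUNT(*) are both integers; the division truncates the fractional part

Fix: Multiply by 1.0 (or CAST to REAL) to force floating-point division

Corrected query:
SELECT dept, SUM(years) * 1.0 / COUNT(*) AS avg_years FROM employees GROUP BY dept

Result:
dept    | avg_years
--------+----------
Finance | 10       
HR      | 16.5     
Sales   | 9.5      
Support | 19.333333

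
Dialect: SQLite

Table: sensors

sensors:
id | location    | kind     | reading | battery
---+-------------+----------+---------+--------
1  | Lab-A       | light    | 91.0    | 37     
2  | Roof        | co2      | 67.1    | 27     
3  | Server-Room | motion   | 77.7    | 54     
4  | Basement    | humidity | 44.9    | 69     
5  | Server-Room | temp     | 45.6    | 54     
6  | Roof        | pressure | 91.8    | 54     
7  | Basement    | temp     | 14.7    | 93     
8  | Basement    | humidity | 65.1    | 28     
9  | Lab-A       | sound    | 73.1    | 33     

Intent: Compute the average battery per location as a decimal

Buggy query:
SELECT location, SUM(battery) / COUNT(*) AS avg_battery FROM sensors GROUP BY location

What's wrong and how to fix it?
Bug: SUM(battery) and COUNT(*) are both integers; the division truncates the fractional part

Fix: Cast one side to REAL so the division keeps the fractional part

Corrected query:
SELECT location, SUM(battery) * 1.0 / COUNT(*) AS avg_battery FROM sensors GROUP BY location

Result:
location    | avg_battery
------------+------------
Basement    | 63.333333  
Lab-A       | 35         
Roof        | 40.5       
Server-Room | 54         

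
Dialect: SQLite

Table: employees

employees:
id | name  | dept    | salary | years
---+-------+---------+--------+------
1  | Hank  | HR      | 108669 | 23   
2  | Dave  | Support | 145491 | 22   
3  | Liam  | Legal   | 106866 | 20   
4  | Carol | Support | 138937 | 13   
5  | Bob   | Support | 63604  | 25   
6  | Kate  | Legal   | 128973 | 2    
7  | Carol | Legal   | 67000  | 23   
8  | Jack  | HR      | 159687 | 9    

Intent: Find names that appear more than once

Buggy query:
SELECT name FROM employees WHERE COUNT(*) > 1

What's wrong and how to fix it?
Bug: COUNT(*) is an aggregate and cannot be used in WHERE

Fix: Group first, then use HAVING for the count condition

Corrected query:
SELECT name FROM employees GROUP BY name HAVING COUNT(*) > 1

Result:
name 
-----
Carol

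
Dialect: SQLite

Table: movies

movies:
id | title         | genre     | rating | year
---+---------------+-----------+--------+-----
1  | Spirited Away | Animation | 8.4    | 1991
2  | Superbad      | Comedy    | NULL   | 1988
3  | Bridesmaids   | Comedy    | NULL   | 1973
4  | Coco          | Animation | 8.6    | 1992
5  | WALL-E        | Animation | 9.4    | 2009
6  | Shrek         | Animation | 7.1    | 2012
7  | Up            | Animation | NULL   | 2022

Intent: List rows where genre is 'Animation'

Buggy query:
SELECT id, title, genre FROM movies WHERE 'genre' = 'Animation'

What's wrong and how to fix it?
Bug: 'genre' in single quotes is a string literal, not the column; the comparison is literal-vs-literal and never true

Fix: Reference the column as genre without single quotes

Corrected query:
SELECT id, title, genre FROM movies WHERE genre = 'Animation'

Result:
id | title         | genre    
---+---------------+----------
1  | Spirited Away | Animation
4  | Coco          | Animation
5  | WALL-E        | Animation
6  | Shrek         | Animation
7  | Up            | Animation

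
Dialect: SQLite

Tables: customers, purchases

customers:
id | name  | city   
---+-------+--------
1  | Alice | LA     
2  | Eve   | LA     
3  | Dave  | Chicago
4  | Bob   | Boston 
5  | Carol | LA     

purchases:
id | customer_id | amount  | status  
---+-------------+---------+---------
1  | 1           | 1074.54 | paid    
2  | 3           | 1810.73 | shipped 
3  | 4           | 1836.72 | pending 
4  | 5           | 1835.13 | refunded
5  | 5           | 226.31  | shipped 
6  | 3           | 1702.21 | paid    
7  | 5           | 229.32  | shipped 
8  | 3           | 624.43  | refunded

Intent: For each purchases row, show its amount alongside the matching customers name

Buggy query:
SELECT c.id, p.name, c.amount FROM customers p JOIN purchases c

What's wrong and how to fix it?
Bug: Missing join condition: each purchases row is matched to all customers rows instead of just its own

Fix: Add ON c.customer_id = p.id to the JOIN

Corrected query:
SELECT c.id, p.name, c.amount FROM customers p JOIN purchases c ON c.customer_id = p.id

Result:
id | name  | amount 
---+-------+--------
1  | Alice | 1074.54
2  | Dave  | 1810.73
3  | Bob   | 1836.72
4  | Carol | 1835.13
5  | Carol | 226.31 
6  | Dave  | 1702.21
7  | Carol | 229.32 
8  | Dave  | 624.43 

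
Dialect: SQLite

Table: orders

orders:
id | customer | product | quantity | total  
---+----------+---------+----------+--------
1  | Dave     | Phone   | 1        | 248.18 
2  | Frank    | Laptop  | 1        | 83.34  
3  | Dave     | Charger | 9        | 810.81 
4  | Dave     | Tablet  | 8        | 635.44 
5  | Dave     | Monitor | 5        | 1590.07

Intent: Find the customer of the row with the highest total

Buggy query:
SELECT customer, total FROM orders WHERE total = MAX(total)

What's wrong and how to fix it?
Bug: WHERE is evaluated per row; an aggregate over the whole table isn't defined there

Fix: Wrap MAX in a scalar subquery so WHERE compares against a single value

Corrected query:
SELECT customer, total FROM orders WHERE total = (SELECT MAX(total) FROM orders)

Result:
customer | total  
---------+--------
Dave     | 1590.07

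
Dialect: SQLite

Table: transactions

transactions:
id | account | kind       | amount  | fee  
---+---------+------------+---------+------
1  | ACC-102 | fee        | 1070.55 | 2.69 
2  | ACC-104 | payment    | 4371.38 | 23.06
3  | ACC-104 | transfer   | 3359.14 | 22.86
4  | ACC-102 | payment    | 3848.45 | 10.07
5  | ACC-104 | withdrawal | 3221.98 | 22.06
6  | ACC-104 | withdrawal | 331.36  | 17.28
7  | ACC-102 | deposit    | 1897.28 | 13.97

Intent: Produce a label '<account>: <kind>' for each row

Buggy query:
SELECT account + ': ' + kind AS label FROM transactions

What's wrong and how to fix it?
Bug: '+' is numeric addition; on text columns SQLite converts them to 0 instead of concatenating

Fix: Replace + with || to concatenate text

Corrected query:
SELECT account || ': ' || kind AS label FROM transactions

Result:
label              
-------------------
ACC-102: fee       
ACC-104: payment   
ACC-104: transfer  
ACC-102: payment   
ACC-104: withdrawal
ACC-104: withdrawal
ACC-102: deposit   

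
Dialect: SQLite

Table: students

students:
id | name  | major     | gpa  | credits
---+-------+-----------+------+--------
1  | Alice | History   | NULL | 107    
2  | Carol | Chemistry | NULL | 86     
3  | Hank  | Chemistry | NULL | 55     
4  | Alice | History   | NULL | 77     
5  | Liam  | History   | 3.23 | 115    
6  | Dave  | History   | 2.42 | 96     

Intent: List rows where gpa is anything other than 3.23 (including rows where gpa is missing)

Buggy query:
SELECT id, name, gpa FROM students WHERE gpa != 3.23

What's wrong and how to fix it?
Bug: 'gpa != 3.23' is unknown when gpa is NULL, so NULL rows are silently excluded

Fix: Add an explicit OR gpa IS NULL to include the missing-value rows

Corrected query:
SELECT id, name, gpa FROM students WHERE gpa != 3.23 OR gpa IS NULL

Result:
id | name  | gpa 
---+-------+-----
1  | Alice | NULL
2  | Carol | NULL
3  | Hank  | NULL
4  | Alice | NULL
6  | Dave  | 2.42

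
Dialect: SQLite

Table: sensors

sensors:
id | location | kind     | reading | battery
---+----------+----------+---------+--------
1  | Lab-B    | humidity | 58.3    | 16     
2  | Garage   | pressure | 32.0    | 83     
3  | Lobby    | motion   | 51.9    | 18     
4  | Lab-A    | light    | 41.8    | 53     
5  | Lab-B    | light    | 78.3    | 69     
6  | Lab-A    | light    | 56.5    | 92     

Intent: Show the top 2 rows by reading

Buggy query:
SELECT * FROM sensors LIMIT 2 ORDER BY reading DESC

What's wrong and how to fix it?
Bug: LIMIT must come after ORDER BY

Fix: Sort with ORDER BY, then apply LIMIT

Corrected query:
SELECT * FROM sensors ORDER BY reading DESC LIMIT 2

Result:
id | location | kind     | reading | battery
---+----------+----------+---------+--------
5  | Lab-B    | light    | 78.3    | 69     
1  | Lab-B    | humidity | 58.3    | 16     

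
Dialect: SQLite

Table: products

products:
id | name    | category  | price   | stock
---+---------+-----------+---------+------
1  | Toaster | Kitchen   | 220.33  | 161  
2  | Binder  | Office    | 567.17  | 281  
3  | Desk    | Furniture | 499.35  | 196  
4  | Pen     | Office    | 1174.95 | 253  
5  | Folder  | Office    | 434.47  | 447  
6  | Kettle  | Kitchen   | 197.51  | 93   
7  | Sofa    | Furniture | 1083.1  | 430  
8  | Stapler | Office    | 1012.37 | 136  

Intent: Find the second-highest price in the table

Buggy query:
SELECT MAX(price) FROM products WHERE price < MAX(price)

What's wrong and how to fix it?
Bug: The inner MAX is an aggregate inside WHERE, which is not allowed

Fix: Put the inner MAX in a scalar subquery

Corrected query:
SELECT MAX(price) FROM products WHERE price < (SELECT MAX(price) FROM products)

Result:
MAX(price)
----------
1083.1    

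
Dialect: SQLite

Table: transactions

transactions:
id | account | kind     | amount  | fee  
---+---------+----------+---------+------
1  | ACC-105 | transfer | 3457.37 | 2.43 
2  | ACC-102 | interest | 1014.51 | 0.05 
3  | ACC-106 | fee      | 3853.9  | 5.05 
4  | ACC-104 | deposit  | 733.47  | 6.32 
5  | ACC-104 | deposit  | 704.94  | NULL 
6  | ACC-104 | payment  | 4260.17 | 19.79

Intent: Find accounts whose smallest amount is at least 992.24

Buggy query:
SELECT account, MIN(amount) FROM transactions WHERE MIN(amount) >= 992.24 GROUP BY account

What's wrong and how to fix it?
Bug: Aggregates like MIN are computed per group after WHERE runs

Fix: Use HAVING for the per-group MIN condition

Corrected query:
SELECT account, MIN(amount) FROM transactions GROUP BY account HAVING MIN(amount) >= 992.24

Result:
account | MIN(amount)
--------+------------
ACC-102 | 1014.51    
ACC-105 | 3457.37    
ACC-106 | 3853.9     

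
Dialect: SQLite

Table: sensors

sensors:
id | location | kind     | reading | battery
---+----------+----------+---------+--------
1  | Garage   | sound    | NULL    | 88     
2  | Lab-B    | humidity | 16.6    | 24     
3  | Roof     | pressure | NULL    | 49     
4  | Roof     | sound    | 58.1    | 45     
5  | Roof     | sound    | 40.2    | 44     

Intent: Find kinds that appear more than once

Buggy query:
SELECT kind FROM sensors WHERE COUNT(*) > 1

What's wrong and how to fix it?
Bug: WHERE can't reference COUNT(*); aggregates are computed after WHERE

Fix: GROUP BY kind, then filter groups with HAVING COUNT(*) > 1

Corrected query:
SELECT kind FROM sensors GROUP BY kind HAVING COUNT(*) > 1

Result:
kind 
-----
sound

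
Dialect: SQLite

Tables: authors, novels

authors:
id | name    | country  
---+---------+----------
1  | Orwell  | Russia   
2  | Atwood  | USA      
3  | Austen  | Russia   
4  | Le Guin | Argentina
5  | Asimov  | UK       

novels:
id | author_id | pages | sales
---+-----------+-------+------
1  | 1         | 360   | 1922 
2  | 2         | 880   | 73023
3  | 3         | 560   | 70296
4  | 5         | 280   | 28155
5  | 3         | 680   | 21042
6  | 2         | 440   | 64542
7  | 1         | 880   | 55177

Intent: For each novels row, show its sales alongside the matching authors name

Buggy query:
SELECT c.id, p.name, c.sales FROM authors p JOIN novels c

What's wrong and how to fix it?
Bug: JOIN with no ON clause produces a cartesian product; every novels row pairs with every authors row

Fix: Add ON c.author_id = p.id to the JOIN

Corrected query:
SELECT c.id, p.name, c.sales FROM authors p JOIN novels c ON c.author_id = p.id

Result:
id | name   | sales
---+--------+------
1  | Orwell | 1922 
2  | Atwood | 73023
3  | Austen | 70296
4  | Asimov | 28155
5  | Austen | 21042
6  | Atwood | 64542
7  | Orwell | 55177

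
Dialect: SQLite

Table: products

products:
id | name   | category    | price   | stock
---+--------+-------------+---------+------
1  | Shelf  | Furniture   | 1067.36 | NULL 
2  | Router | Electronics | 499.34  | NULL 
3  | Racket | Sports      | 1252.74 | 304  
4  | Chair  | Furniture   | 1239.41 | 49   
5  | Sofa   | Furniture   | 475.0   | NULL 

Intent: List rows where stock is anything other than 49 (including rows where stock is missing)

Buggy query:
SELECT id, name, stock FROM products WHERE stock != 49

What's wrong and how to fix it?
Bug: Inequality against NULL is unknown, not true; rows with NULL are dropped

Fix: Add an explicit OR stock IS NULL to include the missing-value rows

Corrected query:
SELECT id, name, stock FROM products WHERE stock != 49 OR stock IS NULL

Result:
id | name   | stock
---+--------+------
1  | Shelf  | NULL 
2  | Router | NULL 
3  | Racket | 304  
5  | Sofa   | NULL 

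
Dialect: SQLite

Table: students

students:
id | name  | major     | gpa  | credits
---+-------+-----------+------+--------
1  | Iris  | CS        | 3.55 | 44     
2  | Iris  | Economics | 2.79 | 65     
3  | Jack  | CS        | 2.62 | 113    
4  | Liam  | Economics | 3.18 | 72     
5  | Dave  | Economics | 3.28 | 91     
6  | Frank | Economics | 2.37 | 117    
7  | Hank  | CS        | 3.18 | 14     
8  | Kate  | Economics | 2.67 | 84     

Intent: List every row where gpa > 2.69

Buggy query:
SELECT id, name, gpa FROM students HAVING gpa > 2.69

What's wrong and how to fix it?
Bug: This is a non-aggregate query (no GROUP BY, no aggregates), so in SQLite the HAVING clause is invalid here; a row-level condition belongs in WHERE

Fix: Replace HAVING with WHERE since the condition applies to individual rows

Corrected query:
SELECT id, name, gpa FROM students WHERE gpa > 2.69

Result:
id | name | gpa 
---+------+-----
1  | Iris | 3.55
2  | Iris | 2.79
4  | Liam | 3.18
5  | Dave | 3.28
7  | Hank | 3.18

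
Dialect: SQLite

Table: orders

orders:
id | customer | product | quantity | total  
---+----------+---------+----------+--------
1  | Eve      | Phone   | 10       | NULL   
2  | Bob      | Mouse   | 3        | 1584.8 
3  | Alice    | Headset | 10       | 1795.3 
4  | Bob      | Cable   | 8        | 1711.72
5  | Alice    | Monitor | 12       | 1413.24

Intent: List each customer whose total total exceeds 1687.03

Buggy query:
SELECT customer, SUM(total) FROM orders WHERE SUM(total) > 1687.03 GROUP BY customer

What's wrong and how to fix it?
Bug: SUM(total) is an aggregate, but WHERE filters rows before aggregation

Fix: Move the aggregate condition to a HAVING clause

Corrected query:
SELECT customer, SUM(total) FROM orders GROUP BY customer HAVING SUM(total) > 1687.03

Result:
customer | SUM(total)
---------+-----------
Alice    | 3208.54   
Bob      | 3296.52   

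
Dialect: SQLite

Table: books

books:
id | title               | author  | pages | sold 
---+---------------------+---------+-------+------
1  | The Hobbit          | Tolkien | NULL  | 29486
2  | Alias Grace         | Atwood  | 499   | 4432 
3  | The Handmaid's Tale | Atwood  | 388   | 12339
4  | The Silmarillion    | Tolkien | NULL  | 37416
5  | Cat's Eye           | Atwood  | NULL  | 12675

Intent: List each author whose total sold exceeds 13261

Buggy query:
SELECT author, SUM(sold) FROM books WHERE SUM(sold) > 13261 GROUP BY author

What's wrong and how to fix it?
Bug: WHERE runs before GROUP BY, so aggregates aren't available there

Fix: Move the aggregate condition to a HAVING clause

Corrected query:
SELECT author, SUM(sold) FROM books GROUP BY author HAVING SUM(sold) > 13261

Result:
author  | SUM(sold)
--------+----------
Atwood  | 29446    
Tolkien | 66902    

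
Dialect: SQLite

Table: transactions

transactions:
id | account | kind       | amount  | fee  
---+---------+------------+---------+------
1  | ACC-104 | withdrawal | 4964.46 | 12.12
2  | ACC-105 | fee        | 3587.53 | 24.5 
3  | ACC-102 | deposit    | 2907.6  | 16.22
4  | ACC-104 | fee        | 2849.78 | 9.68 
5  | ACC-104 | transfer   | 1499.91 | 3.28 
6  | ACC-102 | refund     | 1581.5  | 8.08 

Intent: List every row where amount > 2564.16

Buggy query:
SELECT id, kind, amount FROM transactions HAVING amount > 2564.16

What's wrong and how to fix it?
Bug: HAVING filters the output of aggregation, but this query has no GROUP BY and no aggregate functions, so SQLite rejects it (HAVING clause on a non-aggregate query); the condition here is per row

Fix: Use WHERE for row-level filtering

Corrected query:
SELECT id, kind, amount FROM transactions WHERE amount > 2564.16

Result:
id | kind       | amount 
---+------------+--------
1  | withdrawal | 4964.46
2  | fee        | 3587.53
3  | deposit    | 2907.6 
4  | fee        | 2849.78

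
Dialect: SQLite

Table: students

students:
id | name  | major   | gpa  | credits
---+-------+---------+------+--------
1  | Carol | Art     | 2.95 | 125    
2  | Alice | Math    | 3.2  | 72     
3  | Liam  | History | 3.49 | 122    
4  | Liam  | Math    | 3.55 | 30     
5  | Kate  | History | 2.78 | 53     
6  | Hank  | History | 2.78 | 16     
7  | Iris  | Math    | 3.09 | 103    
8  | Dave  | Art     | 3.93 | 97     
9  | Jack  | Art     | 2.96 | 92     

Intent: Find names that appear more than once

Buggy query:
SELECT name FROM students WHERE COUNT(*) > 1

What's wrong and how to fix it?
Bug: WHERE can't reference COUNT(*); aggregates are computed after WHERE

Fix: Group first, then use HAVING for the count condition

Corrected query:
SELECT name FROM students GROUP BY name HAVING COUNT(*) > 1

Result:
name
----
Liam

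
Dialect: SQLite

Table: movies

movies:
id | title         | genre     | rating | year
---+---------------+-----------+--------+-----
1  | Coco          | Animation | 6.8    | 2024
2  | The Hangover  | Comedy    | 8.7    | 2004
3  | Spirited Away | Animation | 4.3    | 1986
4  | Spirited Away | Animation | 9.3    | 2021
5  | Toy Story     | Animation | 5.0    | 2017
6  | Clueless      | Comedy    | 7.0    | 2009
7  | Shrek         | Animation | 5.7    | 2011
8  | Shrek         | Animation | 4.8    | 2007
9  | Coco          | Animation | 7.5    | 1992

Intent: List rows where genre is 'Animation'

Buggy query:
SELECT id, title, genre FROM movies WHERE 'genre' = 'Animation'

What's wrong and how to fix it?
Bug: Single quotes denote string literals in SQL; the column name is being compared as a constant string

Fix: Remove the quotes around the column name (or use double quotes for an identifier)

Corrected query:
SELECT id, title, genre FROM movies WHERE genre = 'Animation'

Result:
id | title         | genre    
---+---------------+----------
1  | Coco          | Animation
3  | Spirited Away | Animation
4  | Spirited Away | Animation
5  | Toy Story     | Animation
7  | Shrek         | Animation
8  | Shrek         | Animation
9  | Coco          | Animation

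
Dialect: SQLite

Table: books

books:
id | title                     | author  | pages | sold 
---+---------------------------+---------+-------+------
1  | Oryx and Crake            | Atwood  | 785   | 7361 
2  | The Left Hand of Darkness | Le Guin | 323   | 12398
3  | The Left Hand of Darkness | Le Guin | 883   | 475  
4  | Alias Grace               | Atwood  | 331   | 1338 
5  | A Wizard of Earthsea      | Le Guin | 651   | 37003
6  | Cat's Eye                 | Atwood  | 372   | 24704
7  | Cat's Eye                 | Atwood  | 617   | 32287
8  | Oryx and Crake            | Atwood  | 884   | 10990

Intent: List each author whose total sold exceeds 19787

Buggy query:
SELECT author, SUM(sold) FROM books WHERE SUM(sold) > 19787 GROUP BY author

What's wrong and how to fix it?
Bug: WHERE runs before GROUP BY, so aggregates aren't available there

Fix: Use HAVING (which filters groups after aggregation) instead of WHERE

Corrected query:
SELECT author, SUM(sold) FROM books GROUP BY author HAVING SUM(sold) > 19787

Result:
author  | SUM(sold)
--------+----------
Atwood  | 76680    
Le Guin | 49876    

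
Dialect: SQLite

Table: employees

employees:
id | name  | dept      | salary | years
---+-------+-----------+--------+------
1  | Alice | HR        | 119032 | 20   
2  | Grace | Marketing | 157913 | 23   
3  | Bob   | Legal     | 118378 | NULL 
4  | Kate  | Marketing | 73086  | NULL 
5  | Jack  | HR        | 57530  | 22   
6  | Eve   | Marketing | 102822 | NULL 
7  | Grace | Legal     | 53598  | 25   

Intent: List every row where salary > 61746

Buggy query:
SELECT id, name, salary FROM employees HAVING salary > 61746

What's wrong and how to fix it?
Bug: This is a non-aggregate query (no GROUP BY, no aggregates), so in SQLite the HAVING clause is invalid here; a row-level condition belongs in WHERE

Fix: Replace HAVING with WHERE since the condition applies to individual rows

Corrected query:
SELECT id, name, salary FROM employees WHERE salary > 61746

Result:
id | name  | salary
---+-------+-------
1  | Alice | 119032
2  | Grace | 157913
3  | Bob   | 118378
4  | Kate  | 73086 
6  | Eve   | 102822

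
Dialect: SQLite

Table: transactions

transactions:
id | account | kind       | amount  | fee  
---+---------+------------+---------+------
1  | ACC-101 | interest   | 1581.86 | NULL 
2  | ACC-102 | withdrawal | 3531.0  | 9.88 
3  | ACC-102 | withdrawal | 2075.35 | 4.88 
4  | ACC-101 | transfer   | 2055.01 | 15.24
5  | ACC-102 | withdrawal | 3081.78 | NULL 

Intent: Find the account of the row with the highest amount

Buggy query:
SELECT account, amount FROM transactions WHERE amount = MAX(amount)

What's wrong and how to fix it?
Bug: MAX(amount) is an aggregate and cannot be used directly in WHERE

Fix: Wrap MAX in a scalar subquery so WHERE compares against a single value

Corrected query:
SELECT account, amount FROM transactions WHERE amount = (SELECT MAX(amount) FROM transactions)

Result:
account | amount
--------+-------
ACC-102 | 3531  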